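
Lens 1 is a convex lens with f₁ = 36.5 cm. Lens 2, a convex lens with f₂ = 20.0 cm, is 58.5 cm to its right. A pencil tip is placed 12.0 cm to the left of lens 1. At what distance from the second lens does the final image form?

Lens 1: 1/d_i1 = 1/f₁ − 1/d_o1 = 1/(36.5) − 1/(12.0) = -0.05594, so d_i1 = -17.88 cm.
The intermediate image is 17.88 cm to the left of lens 1 (virtual), which is 58.5 − (-17.88) = 76.38 cm to the left of lens 2, so d_o2 = +76.38 cm.
Lens 2: 1/d_i2 = 1/f₂ − 1/d_o2 = 1/(20.0) − 1/(76.38) = 0.03691, so d_i2 = 27.1 cm.
The final image is real, 27.1 cm to the right of lens 2 (overall magnification ≈ -0.53).

27.1 cm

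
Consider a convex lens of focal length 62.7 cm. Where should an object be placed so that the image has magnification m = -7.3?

71.3 cm

m = −d_i/d_o ⇒ d_i = −m·d_o.
1/f = 1/d_o + 1/d_i = 1/d_o − 1/(m·d_o) = (1 − 1/m)/d_o, so d_o = f(1 − 1/m) = (62.70)(1 − 1/(-7.3)) = 71.3 cm.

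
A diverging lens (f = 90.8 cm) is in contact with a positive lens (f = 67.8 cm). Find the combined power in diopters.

P = +0.374 D

P₁ = 1/f₁ = 1/(-0.908 m) = -1.101 D; P₂ = 1/f₂ = 1/(0.678 m) = +1.475 D.
For thin lenses in contact, P = P₁ + P₂ = (-1.101) + (+1.475) = +0.374 D.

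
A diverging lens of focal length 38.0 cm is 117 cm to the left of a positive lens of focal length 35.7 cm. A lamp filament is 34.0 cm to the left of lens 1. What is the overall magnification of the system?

f₁ = −38.0 cm (diverging).
Lens 1: 1/d_i1 = 1/(-38.0) − 1/(34.0) = -0.05573, so d_i1 = -17.94 cm; m₁ = −d_i1/d_o1 = +0.5276.
d_o2 = 117 − (-17.94) = 134.9 cm.
Lens 2: 1/d_i2 = 1/(35.7) − 1/(134.9) = 0.02060, so d_i2 = 48.55 cm; m₂ = −d_i2/d_o2 = -0.3599.
m = m₁·m₂ = (+0.5276)(-0.3599) = -0.190.

m = -0.190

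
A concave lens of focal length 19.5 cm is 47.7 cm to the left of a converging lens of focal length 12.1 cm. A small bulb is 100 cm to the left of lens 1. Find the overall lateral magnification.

f₁ = −19.5 cm (diverging).
Lens 1: 1/d_i1 = 1/(-19.5) − 1/(100) = -0.06128, so d_i1 = -16.32 cm; m₁ = −d_i1/d_o1 = +0.1632.
d_o2 = 47.7 − (-16.32) = 64.02 cm.
Lens 2: 1/d_i2 = 1/(12.1) − 1/(64.02) = 0.06702, so d_i2 = 14.92 cm; m₂ = −d_i2/d_o2 = -0.2331.
m = m₁·m₂ = (+0.1632)(-0.2331) = -0.0380.

m = -0.0380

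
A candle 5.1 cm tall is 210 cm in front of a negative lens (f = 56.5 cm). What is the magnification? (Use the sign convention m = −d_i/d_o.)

For a negative lens, f = -56.5 cm.
1/d_i = 1/f − 1/d_o = 1/(-56.50) − 1/(210) = -0.02246, so d_i = -44.52 cm.
m = −d_i/d_o = −(-44.52)/(210) = +0.212.
The image is virtual, upright and reduced, on the same side as the object.

m = +0.212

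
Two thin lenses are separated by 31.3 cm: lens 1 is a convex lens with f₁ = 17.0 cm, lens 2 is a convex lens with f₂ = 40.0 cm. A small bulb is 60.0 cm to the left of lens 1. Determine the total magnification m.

m = -0.488

Lens 1: 1/d_i1 = 1/(17.0) − 1/(60.0) = 0.04216, so d_i1 = 23.72 cm; m₁ = −d_i1/d_o1 = -0.3953.
d_o2 = 31.3 − (23.72) = 7.580 cm.
Lens 2: 1/d_i2 = 1/(40.0) − 1/(7.580) = -0.1069, so d_i2 = -9.352 cm; m₂ = −d_i2/d_o2 = +1.234.
m = m₁·m₂ = (-0.3953)(+1.234) = -0.488.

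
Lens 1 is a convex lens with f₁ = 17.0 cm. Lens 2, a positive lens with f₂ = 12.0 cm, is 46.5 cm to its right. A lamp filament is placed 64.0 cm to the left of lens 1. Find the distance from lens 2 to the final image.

24.7 cm

Lens 1: 1/d_i1 = 1/f₁ − 1/d_o1 = 1/(17.0) − 1/(64.0) = 0.04320, so d_i1 = 23.15 cm.
The intermediate image is 23.15 cm to the right of lens 1, which is 46.5 − (23.15) = 23.35 cm to the left of lens 2, so d_o2 = +23.35 cm.
Lens 2: 1/d_i2 = 1/f₂ − 1/d_o2 = 1/(12.0) − 1/(23.35) = 0.04051, so d_i2 = 24.7 cm.
The final image is real, 24.7 cm to the right of lens 2 (overall magnification ≈ 0.38).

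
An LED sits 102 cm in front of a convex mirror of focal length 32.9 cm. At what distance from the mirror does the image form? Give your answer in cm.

For a convex mirror, f = -32.9 cm.
Mirror equation: 1/d_i = 1/f − 1/d_o = 1/(-32.90) − 1/(102) = -0.03040 − 0.009804 = -0.04020, so d_i = -24.9 cm.
The image is virtual, upright and reduced, behind the mirror.

24.9 cm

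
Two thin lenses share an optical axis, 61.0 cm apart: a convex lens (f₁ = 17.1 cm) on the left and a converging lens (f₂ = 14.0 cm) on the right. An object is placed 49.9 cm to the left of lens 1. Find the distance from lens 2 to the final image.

Lens 1: 1/d_i1 = 1/f₁ − 1/d_o1 = 1/(17.1) − 1/(49.9) = 0.03844, so d_i1 = 26.01 cm.
The intermediate image is 26.01 cm to the right of lens 1, which is 61.0 − (26.01) = 34.99 cm to the left of lens 2, so d_o2 = +34.99 cm.
Lens 2: 1/d_i2 = 1/f₂ − 1/d_o2 = 1/(14.0) − 1/(34.99) = 0.04285, so d_i2 = 23.3 cm.
The final image is real, 23.3 cm to the right of lens 2 (overall magnification ≈ 0.35).

23.3 cm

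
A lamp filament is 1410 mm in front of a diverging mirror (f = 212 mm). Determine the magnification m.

m = +0.131

For a diverging mirror, f = -212 mm.
1/d_i = 1/f − 1/d_o = 1/(-212.0) − 1/(1410) = -0.005426, so d_i = -184.3 mm.
m = −d_i/d_o = −(-184.3)/(1410) = +0.131.
The image is virtual, upright and reduced, behind the mirror.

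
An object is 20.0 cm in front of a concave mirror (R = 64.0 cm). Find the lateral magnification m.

f = R/2 = 64.0/2 = 32.00 cm.
1/d_i = 1/f − 1/d_o = 1/(32.00) − 1/(20.0) = -0.01875, so d_i = -53.33 cm.
m = −d_i/d_o = −(-53.33)/(20.0) = +2.67.
The image is virtual, upright and enlarged, behind the mirror.

m = +2.67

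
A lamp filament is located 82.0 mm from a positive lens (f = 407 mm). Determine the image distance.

103 mm

Thin-lens equation: 1/v = 1/f − 1/u = 1/(407.0) − 1/(82.0) = 0.002457 − 0.01220 = -0.009738, so v = -103 mm.
The image is virtual, upright and enlarged, on the same side as the object.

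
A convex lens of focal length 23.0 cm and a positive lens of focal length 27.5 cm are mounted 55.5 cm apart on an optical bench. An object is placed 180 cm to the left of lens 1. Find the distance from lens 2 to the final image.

Lens 1: 1/d_i1 = 1/f₁ − 1/d_o1 = 1/(23.0) − 1/(180) = 0.03792, so d_i1 = 26.37 cm.
The intermediate image is 26.37 cm to the right of lens 1, which is 55.5 − (26.37) = 29.13 cm to the left of lens 2, so d_o2 = +29.13 cm.
Lens 2: 1/d_i2 = 1/f₂ − 1/d_o2 = 1/(27.5) − 1/(29.13) = 0.002035, so d_i2 = 491 cm.
The final image is real, 491 cm to the right of lens 2 (overall magnification ≈ 2.5).

491 cm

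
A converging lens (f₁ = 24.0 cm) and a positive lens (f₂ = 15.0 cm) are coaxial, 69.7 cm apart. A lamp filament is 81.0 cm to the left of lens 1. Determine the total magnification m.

m = +0.307

Lens 1: 1/d_i1 = 1/(24.0) − 1/(81.0) = 0.02932, so d_i1 = 34.11 cm; m₁ = −d_i1/d_o1 = -0.4211.
d_o2 = 69.7 − (34.11) = 35.59 cm.
Lens 2: 1/d_i2 = 1/(15.0) − 1/(35.59) = 0.03857, so d_i2 = 25.93 cm; m₂ = −d_i2/d_o2 = -0.7285.
m = m₁·m₂ = (-0.4211)(-0.7285) = +0.307.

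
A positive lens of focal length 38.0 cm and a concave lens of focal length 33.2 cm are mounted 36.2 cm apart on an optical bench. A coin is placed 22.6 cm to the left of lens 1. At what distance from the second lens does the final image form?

24.4 cm

Lens 1: 1/d_i1 = 1/f₁ − 1/d_o1 = 1/(38.0) − 1/(22.6) = -0.01793, so d_i1 = -55.77 cm.
The intermediate image is 55.77 cm to the left of lens 1 (virtual), which is 36.2 − (-55.77) = 91.97 cm to the left of lens 2, so d_o2 = +91.97 cm.
Lens 2 is diverging, so f₂ = −33.2 cm.
Lens 2: 1/d_i2 = 1/f₂ − 1/d_o2 = 1/(-33.2) − 1/(91.97) = -0.04099, so d_i2 = -24.4 cm.
The final image is virtual, 24.4 cm to the left of lens 2 (overall magnification ≈ 0.65).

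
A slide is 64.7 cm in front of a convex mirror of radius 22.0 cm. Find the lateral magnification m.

m = +0.145

f = R/2 = 22.0/2 = 11.00 cm; for a convex mirror, f = -11.00 cm.
1/d_i = 1/f − 1/d_o = 1/(-11.00) − 1/(64.7) = -0.1064, so d_i = -9.402 cm.
m = −d_i/d_o = −(-9.402)/(64.7) = +0.145.
The image is virtual, upright and reduced, behind the mirror.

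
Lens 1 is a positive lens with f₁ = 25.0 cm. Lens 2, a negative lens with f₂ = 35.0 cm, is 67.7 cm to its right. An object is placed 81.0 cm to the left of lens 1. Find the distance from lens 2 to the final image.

16.6 cm

Lens 1: 1/d_i1 = 1/f₁ − 1/d_o1 = 1/(25.0) − 1/(81.0) = 0.02765, so d_i1 = 36.16 cm.
The intermediate image is 36.16 cm to the right of lens 1, which is 67.7 − (36.16) = 31.54 cm to the left of lens 2, so d_o2 = +31.54 cm.
Lens 2 is diverging, so f₂ = −35.0 cm.
Lens 2: 1/d_i2 = 1/f₂ − 1/d_o2 = 1/(-35.0) − 1/(31.54) = -0.06028, so d_i2 = -16.6 cm.
The final image is virtual, 16.6 cm to the left of lens 2 (overall magnification ≈ -0.23).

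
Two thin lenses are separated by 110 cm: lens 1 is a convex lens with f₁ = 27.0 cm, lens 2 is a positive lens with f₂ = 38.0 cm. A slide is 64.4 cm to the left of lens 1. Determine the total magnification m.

m = +1.08

Lens 1: 1/d_i1 = 1/(27.0) − 1/(64.4) = 0.02151, so d_i1 = 46.49 cm; m₁ = −d_i1/d_o1 = -0.7219.
d_o2 = 110 − (46.49) = 63.51 cm.
Lens 2: 1/d_i2 = 1/(38.0) − 1/(63.51) = 0.01057, so d_i2 = 94.61 cm; m₂ = −d_i2/d_o2 = -1.490.
m = m₁·m₂ = (-0.7219)(-1.490) = +1.08.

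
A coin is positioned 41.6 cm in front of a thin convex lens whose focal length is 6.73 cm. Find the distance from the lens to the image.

8.03 cm

Thin-lens equation: 1/s_i = 1/f − 1/s_o = 1/(6.730) − 1/(41.6) = 0.1486 − 0.02404 = 0.1245, so s_i = 8.03 cm.
The image is real, inverted and reduced, on the far side of the lens.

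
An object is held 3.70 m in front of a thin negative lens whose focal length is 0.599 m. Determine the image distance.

For a negative lens, f = -0.599 m.
Lens equation: 1/v = 1/f − 1/u = 1/(-0.5990) − 1/(3.70) = -1.669 − 0.2703 = -1.940, so v = -0.516 m.
The image is virtual, upright and reduced, on the same side as the object.

0.516 m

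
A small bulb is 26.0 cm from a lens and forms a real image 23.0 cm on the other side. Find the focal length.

Real image ⇒ d_i = +23.0 cm.
1/f = 1/d_o + 1/d_i = 1/(26.0) + 1/(23.0) = 0.08194, so f = 12.2 cm.
Since f is positive, the lens is converging.

f = 12.2 cm (converging)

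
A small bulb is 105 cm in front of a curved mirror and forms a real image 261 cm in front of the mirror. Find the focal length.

Real image ⇒ d_i = +261 cm.
1/f = 1/d_o + 1/d_i = 1/(105) + 1/(261) = 0.01336, so f = 74.9 cm.
Since f is positive, the curved mirror is concave.

f = 74.9 cm (concave)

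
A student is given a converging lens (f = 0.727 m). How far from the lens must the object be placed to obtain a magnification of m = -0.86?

m = −d_i/d_o ⇒ d_i = −m·d_o.
1/f = 1/d_o + 1/d_i = 1/d_o − 1/(m·d_o) = (1 − 1/m)/d_o, so d_o = f(1 − 1/m) = (0.7270)(1 − 1/(-0.86)) = 1.57 m.

1.57 m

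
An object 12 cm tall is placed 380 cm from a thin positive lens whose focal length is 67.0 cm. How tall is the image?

1/d_i = 1/f − 1/d_o = 1/(67.00) − 1/(380) = 0.01229, so d_i = 81.34 cm.
m = −d_i/d_o = -0.2141.
|h_i| = |m|·h_o = 0.2141 × 12 = 2.57 cm. The image is real, inverted and reduced, on the far side of the lens.

2.57 cm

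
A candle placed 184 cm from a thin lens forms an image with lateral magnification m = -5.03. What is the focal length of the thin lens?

m = −d_i/d_o ⇒ d_i = −m·d_o = −(-5.03)·(184) = 925.5 cm.
1/f = 1/d_o + 1/d_i = 1/(184) + 1/(925.5) = 0.006515, so f = 153 cm.
Since f is positive, the thin lens is converging.

f = 153 cm (converging)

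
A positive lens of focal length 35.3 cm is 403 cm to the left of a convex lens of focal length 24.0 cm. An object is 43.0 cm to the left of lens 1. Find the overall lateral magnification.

Lens 1: 1/d_i1 = 1/(35.3) − 1/(43.0) = 0.005073, so d_i1 = 197.1 cm; m₁ = −d_i1/d_o1 = -4.584.
d_o2 = 403 − (197.1) = 205.9 cm.
Lens 2: 1/d_i2 = 1/(24.0) − 1/(205.9) = 0.03681, so d_i2 = 27.17 cm; m₂ = −d_i2/d_o2 = -0.1319.
m = m₁·m₂ = (-4.584)(-0.1319) = +0.605.

m = +0.605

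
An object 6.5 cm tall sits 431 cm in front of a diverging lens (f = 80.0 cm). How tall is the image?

1.02 cm

For a diverging lens, f = -80.0 cm.
1/d_i = 1/f − 1/d_o = 1/(-80.00) − 1/(431) = -0.01482, so d_i = -67.48 cm.
m = −d_i/d_o = +0.1566.
|h_i| = |m|·h_o = 0.1566 × 6.5 = 1.02 cm. The image is virtual, upright and reduced, on the same side as the object.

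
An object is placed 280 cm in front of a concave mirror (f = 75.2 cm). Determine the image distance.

Mirror equation: 1/q = 1/f − 1/p = 1/(75.20) − 1/(280) = 0.01330 − 0.003571 = 0.009726, so q = 103 cm.
The image is real, inverted and reduced, in front of the mirror.

103 cm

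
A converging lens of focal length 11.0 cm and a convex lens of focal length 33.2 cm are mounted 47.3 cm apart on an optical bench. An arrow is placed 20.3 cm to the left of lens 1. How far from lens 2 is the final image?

Lens 1: 1/d_i1 = 1/f₁ − 1/d_o1 = 1/(11.0) − 1/(20.3) = 0.04165, so d_i1 = 24.01 cm.
The intermediate image is 24.01 cm to the right of lens 1, which is 47.3 − (24.01) = 23.29 cm to the left of lens 2, so d_o2 = +23.29 cm.
Lens 2: 1/d_i2 = 1/f₂ − 1/d_o2 = 1/(33.2) − 1/(23.29) = -0.01282, so d_i2 = -78.0 cm.
The final image is virtual, 78.0 cm to the left of lens 2 (overall magnification ≈ -4.0).

78.0 cm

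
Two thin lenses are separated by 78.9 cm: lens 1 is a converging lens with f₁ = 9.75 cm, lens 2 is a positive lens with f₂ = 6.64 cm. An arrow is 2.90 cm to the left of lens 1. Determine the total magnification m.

m = -0.124

Lens 1: 1/d_i1 = 1/(9.75) − 1/(2.90) = -0.2423, so d_i1 = -4.128 cm; m₁ = −d_i1/d_o1 = +1.423.
d_o2 = 78.9 − (-4.128) = 83.03 cm.
Lens 2: 1/d_i2 = 1/(6.64) − 1/(83.03) = 0.1386, so d_i2 = 7.217 cm; m₂ = −d_i2/d_o2 = -0.08692.
m = m₁·m₂ = (+1.423)(-0.08692) = -0.124.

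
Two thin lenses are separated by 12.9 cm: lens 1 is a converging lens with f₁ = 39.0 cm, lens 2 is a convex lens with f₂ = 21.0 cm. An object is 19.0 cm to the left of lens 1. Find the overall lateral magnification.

m = -1.41

Lens 1: 1/d_i1 = 1/(39.0) − 1/(19.0) = -0.02699, so d_i1 = -37.05 cm; m₁ = −d_i1/d_o1 = +1.950.
d_o2 = 12.9 − (-37.05) = 49.95 cm.
Lens 2: 1/d_i2 = 1/(21.0) − 1/(49.95) = 0.02760, so d_i2 = 36.23 cm; m₂ = −d_i2/d_o2 = -0.7254.
m = m₁·m₂ = (+1.950)(-0.7254) = -1.41.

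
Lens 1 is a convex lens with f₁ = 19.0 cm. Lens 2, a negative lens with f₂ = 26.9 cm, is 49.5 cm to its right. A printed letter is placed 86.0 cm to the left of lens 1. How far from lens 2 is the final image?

Lens 1: 1/d_i1 = 1/f₁ − 1/d_o1 = 1/(19.0) − 1/(86.0) = 0.04100, so d_i1 = 24.39 cm.
The intermediate image is 24.39 cm to the right of lens 1, which is 49.5 − (24.39) = 25.11 cm to the left of lens 2, so d_o2 = +25.11 cm.
Lens 2 is diverging, so f₂ = −26.9 cm.
Lens 2: 1/d_i2 = 1/f₂ − 1/d_o2 = 1/(-26.9) − 1/(25.11) = -0.07700, so d_i2 = -13.0 cm.
The final image is virtual, 13.0 cm to the left of lens 2 (overall magnification ≈ -0.15).

13.0 cm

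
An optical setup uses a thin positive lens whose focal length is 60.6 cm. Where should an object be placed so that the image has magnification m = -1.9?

92.5 cm

m = −d_i/d_o ⇒ d_i = −m·d_o.
1/f = 1/d_o + 1/d_i = 1/d_o − 1/(m·d_o) = (1 − 1/m)/d_o, so d_o = f(1 − 1/m) = (60.60)(1 − 1/(-1.9)) = 92.5 cm.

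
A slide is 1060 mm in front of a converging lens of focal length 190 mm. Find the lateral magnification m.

m = -0.218

1/d_i = 1/f − 1/d_o = 1/(190.0) − 1/(1060) = 0.004320, so d_i = 231.5 mm.
m = −d_i/d_o = −(231.5)/(1060) = -0.218.
The image is real, inverted and reduced, on the far side of the lens.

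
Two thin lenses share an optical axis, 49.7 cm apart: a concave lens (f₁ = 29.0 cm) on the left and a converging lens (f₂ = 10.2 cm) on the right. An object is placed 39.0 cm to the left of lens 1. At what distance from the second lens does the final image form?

12.1 cm

Lens 1 is diverging, so f₁ = −29.0 cm.
Lens 1: 1/d_i1 = 1/f₁ − 1/d_o1 = 1/(-29.0) − 1/(39.0) = -0.06012, so d_i1 = -16.63 cm.
The intermediate image is 16.63 cm to the left of lens 1 (virtual), which is 49.7 − (-16.63) = 66.33 cm to the left of lens 2, so d_o2 = +66.33 cm.
Lens 2: 1/d_i2 = 1/f₂ − 1/d_o2 = 1/(10.2) − 1/(66.33) = 0.08296, so d_i2 = 12.1 cm.
The final image is real, 12.1 cm to the right of lens 2 (overall magnification ≈ -0.077).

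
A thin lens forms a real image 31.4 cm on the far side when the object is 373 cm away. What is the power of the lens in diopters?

d_i = +31.4 cm.
1/f = 1/d_o + 1/d_i = 1/(373) + 1/(31.4) = 0.03453 cm⁻¹.
f = 28.96 cm = 0.2896 m, so P = 1/f = +3.45 D.

P = +3.45 D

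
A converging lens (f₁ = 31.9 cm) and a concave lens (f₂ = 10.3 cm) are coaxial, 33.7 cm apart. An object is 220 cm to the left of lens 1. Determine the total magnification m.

m = -0.261

Lens 1: 1/d_i1 = 1/(31.9) − 1/(220) = 0.02680, so d_i1 = 37.31 cm; m₁ = −d_i1/d_o1 = -0.1696.
d_o2 = 33.7 − (37.31) = -3.610 cm (virtual object).
f₂ = −10.3 cm (diverging).
Lens 2: 1/d_i2 = 1/(-10.3) − 1/(-3.610) = 0.1799, so d_i2 = 5.558 cm; m₂ = −d_i2/d_o2 = +1.540.
m = m₁·m₂ = (-0.1696)(+1.540) = -0.261.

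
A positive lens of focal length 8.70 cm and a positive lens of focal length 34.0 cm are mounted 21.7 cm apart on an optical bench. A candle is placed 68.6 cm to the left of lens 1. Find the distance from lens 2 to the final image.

17.9 cm

Lens 1: 1/d_i1 = 1/f₁ − 1/d_o1 = 1/(8.70) − 1/(68.6) = 0.1004, so d_i1 = 9.964 cm.
The intermediate image is 9.964 cm to the right of lens 1, which is 21.7 − (9.964) = 11.74 cm to the left of lens 2, so d_o2 = +11.74 cm.
Lens 2: 1/d_i2 = 1/f₂ − 1/d_o2 = 1/(34.0) − 1/(11.74) = -0.05577, so d_i2 = -17.9 cm.
The final image is virtual, 17.9 cm to the left of lens 2 (overall magnification ≈ -0.22).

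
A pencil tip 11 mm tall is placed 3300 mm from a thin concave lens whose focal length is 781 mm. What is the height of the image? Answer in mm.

2.11 mm

For a concave lens, f = -781 mm.
1/d_i = 1/f − 1/d_o = 1/(-781.0) − 1/(3300) = -0.001583, so d_i = -631.5 mm.
m = −d_i/d_o = +0.1914.
|h_i| = |m|·h_o = 0.1914 × 11 = 2.11 mm. The image is virtual, upright and reduced, on the same side as the object.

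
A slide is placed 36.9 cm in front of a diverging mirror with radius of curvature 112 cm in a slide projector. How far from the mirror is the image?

22.2 cm

f = R/2 = 112/2 = 56.00 cm; for a diverging mirror, f = -56.00 cm.
Mirror equation: 1/v = 1/f − 1/u = 1/(-56.00) − 1/(36.9) = -0.01786 − 0.02710 = -0.04496, so v = -22.2 cm.
The image is virtual, upright and reduced, behind the mirror.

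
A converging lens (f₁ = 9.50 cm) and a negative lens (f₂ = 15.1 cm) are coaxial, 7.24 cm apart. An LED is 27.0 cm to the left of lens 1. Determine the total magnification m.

m = -1.07

Lens 1: 1/d_i1 = 1/(9.50) − 1/(27.0) = 0.06823, so d_i1 = 14.66 cm; m₁ = −d_i1/d_o1 = -0.5430.
d_o2 = 7.24 − (14.66) = -7.420 cm (virtual object).
f₂ = −15.1 cm (diverging).
Lens 2: 1/d_i2 = 1/(-15.1) − 1/(-7.420) = 0.06855, so d_i2 = 14.59 cm; m₂ = −d_i2/d_o2 = +1.966.
m = m₁·m₂ = (-0.5430)(+1.966) = -1.07.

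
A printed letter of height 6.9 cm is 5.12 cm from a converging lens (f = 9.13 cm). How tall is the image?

1/d_i = 1/f − 1/d_o = 1/(9.130) − 1/(5.12) = -0.08578, so d_i = -11.66 cm.
m = −d_i/d_o = +2.277.
|h_i| = |m|·h_o = 2.277 × 6.9 = 15.7 cm. The image is virtual, upright and enlarged, on the same side as the object.

15.7 cm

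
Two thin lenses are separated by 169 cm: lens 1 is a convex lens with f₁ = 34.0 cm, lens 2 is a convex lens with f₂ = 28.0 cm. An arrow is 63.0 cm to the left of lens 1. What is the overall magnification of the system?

m = +0.489

Lens 1: 1/d_i1 = 1/(34.0) − 1/(63.0) = 0.01354, so d_i1 = 73.86 cm; m₁ = −d_i1/d_o1 = -1.172.
d_o2 = 169 − (73.86) = 95.14 cm.
Lens 2: 1/d_i2 = 1/(28.0) − 1/(95.14) = 0.02520, so d_i2 = 39.68 cm; m₂ = −d_i2/d_o2 = -0.4170.
m = m₁·m₂ = (-1.172)(-0.4170) = +0.489.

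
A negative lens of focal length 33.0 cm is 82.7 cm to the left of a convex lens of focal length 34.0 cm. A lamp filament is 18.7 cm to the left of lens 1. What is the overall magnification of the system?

m = -0.358

f₁ = −33.0 cm (diverging).
Lens 1: 1/d_i1 = 1/(-33.0) − 1/(18.7) = -0.08378, so d_i1 = -11.94 cm; m₁ = −d_i1/d_o1 = +0.6385.
d_o2 = 82.7 − (-11.94) = 94.64 cm.
Lens 2: 1/d_i2 = 1/(34.0) − 1/(94.64) = 0.01885, so d_i2 = 53.06 cm; m₂ = −d_i2/d_o2 = -0.5607.
m = m₁·m₂ = (+0.6385)(-0.5607) = -0.358.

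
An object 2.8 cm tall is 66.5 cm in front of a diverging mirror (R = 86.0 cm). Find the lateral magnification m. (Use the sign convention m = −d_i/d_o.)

m = +0.393

f = R/2 = 86.0/2 = 43.00 cm; for a diverging mirror, f = -43.00 cm.
1/d_i = 1/f − 1/d_o = 1/(-43.00) − 1/(66.5) = -0.03829, so d_i = -26.11 cm.
m = −d_i/d_o = −(-26.11)/(66.5) = +0.393.
The image is virtual, upright and reduced, behind the mirror.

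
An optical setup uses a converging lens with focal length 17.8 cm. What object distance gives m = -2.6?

24.6 cm

m = −d_i/d_o ⇒ d_i = −m·d_o.
1/f = 1/d_o + 1/d_i = 1/d_o − 1/(m·d_o) = (1 − 1/m)/d_o, so d_o = f(1 − 1/m) = (17.80)(1 − 1/(-2.6)) = 24.6 cm.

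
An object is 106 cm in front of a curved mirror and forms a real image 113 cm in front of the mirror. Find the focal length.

f = 54.7 cm (concave)

Real image ⇒ d_i = +113 cm.
1/f = 1/d_o + 1/d_i = 1/(106) + 1/(113) = 0.01828, so f = 54.7 cm.
Since f is positive, the curved mirror is concave.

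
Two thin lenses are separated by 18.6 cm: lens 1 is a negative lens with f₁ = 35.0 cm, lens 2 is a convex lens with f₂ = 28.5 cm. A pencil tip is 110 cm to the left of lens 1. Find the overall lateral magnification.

f₁ = −35.0 cm (diverging).
Lens 1: 1/d_i1 = 1/(-35.0) − 1/(110) = -0.03766, so d_i1 = -26.55 cm; m₁ = −d_i1/d_o1 = +0.2414.
d_o2 = 18.6 − (-26.55) = 45.15 cm.
Lens 2: 1/d_i2 = 1/(28.5) − 1/(45.15) = 0.01294, so d_i2 = 77.28 cm; m₂ = −d_i2/d_o2 = -1.712.
m = m₁·m₂ = (+0.2414)(-1.712) = -0.413.

m = -0.413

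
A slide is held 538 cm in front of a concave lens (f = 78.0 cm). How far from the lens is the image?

68.1 cm

For a concave lens, f = -78.0 cm.
Lens equation: 1/s_i = 1/f − 1/s_o = 1/(-78.00) − 1/(538) = -0.01282 − 0.001859 = -0.01468, so s_i = -68.1 cm.
The image is virtual, upright and reduced, on the same side as the object.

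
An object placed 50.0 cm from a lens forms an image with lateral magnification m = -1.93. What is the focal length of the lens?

f = 32.9 cm (converging)

m = −d_i/d_o ⇒ d_i = −m·d_o = −(-1.93)·(50.0) = 96.50 cm.
1/f = 1/d_o + 1/d_i = 1/(50.0) + 1/(96.50) = 0.03036, so f = 32.9 cm.
Since f is positive, the lens is converging.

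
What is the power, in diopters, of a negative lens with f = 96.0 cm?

For a negative lens, f = −96.0 cm.
f = -96.0 cm = -0.960 m.
P = 1/f = 1/(-0.960 m) = -1.04 D.

P = -1.04 D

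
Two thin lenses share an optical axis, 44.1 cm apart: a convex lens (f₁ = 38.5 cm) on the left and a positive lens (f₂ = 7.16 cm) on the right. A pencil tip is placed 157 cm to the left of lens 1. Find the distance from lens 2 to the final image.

Lens 1: 1/d_i1 = 1/f₁ − 1/d_o1 = 1/(38.5) − 1/(157) = 0.01960, so d_i1 = 51.01 cm.
The intermediate image is 51.01 cm to the right of lens 1, which lies 6.910 cm to the right of lens 2 — a virtual object — so d_o2 = −6.910 cm.
Lens 2: 1/d_i2 = 1/f₂ − 1/d_o2 = 1/(7.16) − 1/(-6.910) = 0.2844, so d_i2 = 3.52 cm.
The final image is real, 3.52 cm to the right of lens 2 (overall magnification ≈ -0.17).

3.52 cm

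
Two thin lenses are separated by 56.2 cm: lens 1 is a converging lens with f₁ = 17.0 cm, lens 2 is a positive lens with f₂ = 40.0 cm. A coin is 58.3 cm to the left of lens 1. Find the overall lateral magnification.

Lens 1: 1/d_i1 = 1/(17.0) − 1/(58.3) = 0.04167, so d_i1 = 24.00 cm; m₁ = −d_i1/d_o1 = -0.4117.
d_o2 = 56.2 − (24.00) = 32.20 cm.
Lens 2: 1/d_i2 = 1/(40.0) − 1/(32.20) = -0.006056, so d_i2 = -165.1 cm; m₂ = −d_i2/d_o2 = +5.128.
m = m₁·m₂ = (-0.4117)(+5.128) = -2.11.

m = -2.11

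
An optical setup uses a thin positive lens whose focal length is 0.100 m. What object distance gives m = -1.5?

m = −d_i/d_o ⇒ d_i = −m·d_o.
1/f = 1/d_o + 1/d_i = 1/d_o − 1/(m·d_o) = (1 − 1/m)/d_o, so d_o = f(1 − 1/m) = (0.1000)(1 − 1/(-1.5)) = 0.167 m.

0.167 m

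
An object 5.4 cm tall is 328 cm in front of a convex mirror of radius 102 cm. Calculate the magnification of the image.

m = +0.135

f = R/2 = 102/2 = 51.00 cm; for a convex mirror, f = -51.00 cm.
1/d_i = 1/f − 1/d_o = 1/(-51.00) − 1/(328) = -0.02266, so d_i = -44.14 cm.
m = −d_i/d_o = −(-44.14)/(328) = +0.135.
The image is virtual, upright and reduced, behind the mirror.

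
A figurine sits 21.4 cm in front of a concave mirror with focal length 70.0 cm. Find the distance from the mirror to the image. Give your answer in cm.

Mirror equation: 1/s_i = 1/f − 1/s_o = 1/(70.00) − 1/(21.4) = 0.01429 − 0.04673 = -0.03244, so s_i = -30.8 cm.
The image is virtual, upright and enlarged, behind the mirror.

30.8 cm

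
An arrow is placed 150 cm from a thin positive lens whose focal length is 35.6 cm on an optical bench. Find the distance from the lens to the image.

Lens equation: 1/q = 1/f − 1/p = 1/(35.60) − 1/(150) = 0.02809 − 0.006667 = 0.02142, so q = 46.7 cm.
The image is real, inverted and reduced, on the far side of the lens.

46.7 cm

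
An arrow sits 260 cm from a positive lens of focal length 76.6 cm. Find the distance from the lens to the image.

109 cm

Thin-lens equation: 1/v = 1/f − 1/u = 1/(76.60) − 1/(260) = 0.01305 − 0.003846 = 0.009209, so v = 109 cm.
The image is real, inverted and reduced, on the far side of the lens.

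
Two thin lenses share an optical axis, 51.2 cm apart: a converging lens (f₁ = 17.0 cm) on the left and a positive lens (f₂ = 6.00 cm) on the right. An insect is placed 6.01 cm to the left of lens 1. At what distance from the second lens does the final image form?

Lens 1: 1/d_i1 = 1/f₁ − 1/d_o1 = 1/(17.0) − 1/(6.01) = -0.1076, so d_i1 = -9.297 cm.
The intermediate image is 9.297 cm to the left of lens 1 (virtual), which is 51.2 − (-9.297) = 60.50 cm to the left of lens 2, so d_o2 = +60.50 cm.
Lens 2: 1/d_i2 = 1/f₂ − 1/d_o2 = 1/(6.00) − 1/(60.50) = 0.1501, so d_i2 = 6.66 cm.
The final image is real, 6.66 cm to the right of lens 2 (overall magnification ≈ -0.17).

6.66 cm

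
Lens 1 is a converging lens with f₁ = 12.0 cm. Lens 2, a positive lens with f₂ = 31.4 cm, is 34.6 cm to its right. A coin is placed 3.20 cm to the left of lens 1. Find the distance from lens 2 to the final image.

Lens 1: 1/d_i1 = 1/f₁ − 1/d_o1 = 1/(12.0) − 1/(3.20) = -0.2292, so d_i1 = -4.364 cm.
The intermediate image is 4.364 cm to the left of lens 1 (virtual), which is 34.6 − (-4.364) = 38.96 cm to the left of lens 2, so d_o2 = +38.96 cm.
Lens 2: 1/d_i2 = 1/f₂ − 1/d_o2 = 1/(31.4) − 1/(38.96) = 0.006180, so d_i2 = 162 cm.
The final image is real, 162 cm to the right of lens 2 (overall magnification ≈ -5.7).

162 cm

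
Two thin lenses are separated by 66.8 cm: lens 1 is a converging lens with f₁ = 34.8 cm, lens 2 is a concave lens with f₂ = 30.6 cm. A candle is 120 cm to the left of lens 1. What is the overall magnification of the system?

Lens 1: 1/d_i1 = 1/(34.8) − 1/(120) = 0.02040, so d_i1 = 49.01 cm; m₁ = −d_i1/d_o1 = -0.4084.
d_o2 = 66.8 − (49.01) = 17.79 cm.
f₂ = −30.6 cm (diverging).
Lens 2: 1/d_i2 = 1/(-30.6) − 1/(17.79) = -0.08889, so d_i2 = -11.25 cm; m₂ = −d_i2/d_o2 = +0.6324.
m = m₁·m₂ = (-0.4084)(+0.6324) = -0.258.

m = -0.258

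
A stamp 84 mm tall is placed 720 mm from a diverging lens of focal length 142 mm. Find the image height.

For a diverging lens, f = -142 mm.
1/d_i = 1/f − 1/d_o = 1/(-142.0) − 1/(720) = -0.008431, so d_i = -118.6 mm.
m = −d_i/d_o = +0.1647.
|h_i| = |m|·h_o = 0.1647 × 84 = 13.8 mm. The image is virtual, upright and reduced, on the same side as the object.

13.8 mm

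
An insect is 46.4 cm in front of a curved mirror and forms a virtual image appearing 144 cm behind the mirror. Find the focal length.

Virtual image ⇒ d_i = −144 cm.
1/f = 1/d_o + 1/d_i = 1/(46.4) + 1/(-144) = 0.01461, so f = 68.5 cm.
Since f is positive, the curved mirror is concave.

f = 68.5 cm (concave)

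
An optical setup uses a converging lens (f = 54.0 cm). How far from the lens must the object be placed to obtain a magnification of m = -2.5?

75.6 cm

m = −d_i/d_o ⇒ d_i = −m·d_o.
1/f = 1/d_o + 1/d_i = 1/d_o − 1/(m·d_o) = (1 − 1/m)/d_o, so d_o = f(1 − 1/m) = (54.00)(1 − 1/(-2.5)) = 75.6 cm.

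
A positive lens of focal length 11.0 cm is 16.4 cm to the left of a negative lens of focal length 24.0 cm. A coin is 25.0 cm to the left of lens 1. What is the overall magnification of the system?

m = -0.908

Lens 1: 1/d_i1 = 1/(11.0) − 1/(25.0) = 0.05091, so d_i1 = 19.64 cm; m₁ = −d_i1/d_o1 = -0.7856.
d_o2 = 16.4 − (19.64) = -3.240 cm (virtual object).
f₂ = −24.0 cm (diverging).
Lens 2: 1/d_i2 = 1/(-24.0) − 1/(-3.240) = 0.2670, so d_i2 = 3.746 cm; m₂ = −d_i2/d_o2 = +1.156.
m = m₁·m₂ = (-0.7856)(+1.156) = -0.908.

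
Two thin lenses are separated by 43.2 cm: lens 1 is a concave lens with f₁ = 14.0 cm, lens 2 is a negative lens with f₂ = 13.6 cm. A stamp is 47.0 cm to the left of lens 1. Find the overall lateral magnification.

f₁ = −14.0 cm (diverging).
Lens 1: 1/d_i1 = 1/(-14.0) − 1/(47.0) = -0.09271, so d_i1 = -10.79 cm; m₁ = −d_i1/d_o1 = +0.2296.
d_o2 = 43.2 − (-10.79) = 53.99 cm.
f₂ = −13.6 cm (diverging).
Lens 2: 1/d_i2 = 1/(-13.6) − 1/(53.99) = -0.09205, so d_i2 = -10.86 cm; m₂ = −d_i2/d_o2 = +0.2012.
m = m₁·m₂ = (+0.2296)(+0.2012) = +0.0462.

m = +0.0462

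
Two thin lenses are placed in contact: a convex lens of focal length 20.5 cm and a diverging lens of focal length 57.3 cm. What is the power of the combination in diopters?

P = +3.13 D

P₁ = 1/f₁ = 1/(0.205 m) = +4.878 D; P₂ = 1/f₂ = 1/(-0.573 m) = -1.745 D.
For thin lenses in contact, P = P₁ + P₂ = (+4.878) + (-1.745) = +3.13 D.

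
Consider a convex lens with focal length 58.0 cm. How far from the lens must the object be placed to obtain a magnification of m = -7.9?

m = −d_i/d_o ⇒ d_i = −m·d_o.
1/f = 1/d_o + 1/d_i = 1/d_o − 1/(m·d_o) = (1 − 1/m)/d_o, so d_o = f(1 − 1/m) = (58.00)(1 − 1/(-7.9)) = 65.3 cm.

65.3 cm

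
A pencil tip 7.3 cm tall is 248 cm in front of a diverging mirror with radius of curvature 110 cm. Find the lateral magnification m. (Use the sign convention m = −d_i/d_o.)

f = R/2 = 110/2 = 55.00 cm; for a diverging mirror, f = -55.00 cm.
1/d_i = 1/f − 1/d_o = 1/(-55.00) − 1/(248) = -0.02221, so d_i = -45.02 cm.
m = −d_i/d_o = −(-45.02)/(248) = +0.182.
The image is virtual, upright and reduced, behind the mirror.

m = +0.182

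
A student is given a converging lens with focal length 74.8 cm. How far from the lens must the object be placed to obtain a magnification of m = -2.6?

m = −d_i/d_o ⇒ d_i = −m·d_o.
1/f = 1/d_o + 1/d_i = 1/d_o − 1/(m·d_o) = (1 − 1/m)/d_o, so d_o = f(1 − 1/m) = (74.80)(1 − 1/(-2.6)) = 104 cm.

104 cm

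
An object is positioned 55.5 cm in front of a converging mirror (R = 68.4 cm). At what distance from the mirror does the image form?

89.1 cm

f = R/2 = 68.4/2 = 34.20 cm.
Mirror equation: 1/d_i = 1/f − 1/d_o = 1/(34.20) − 1/(55.5) = 0.02924 − 0.01802 = 0.01122, so d_i = 89.1 cm.
The image is real, inverted and enlarged, in front of the mirror.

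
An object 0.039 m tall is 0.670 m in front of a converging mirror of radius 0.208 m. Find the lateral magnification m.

f = R/2 = 0.208/2 = 0.1040 m.
1/d_i = 1/f − 1/d_o = 1/(0.1040) − 1/(0.670) = 8.123, so d_i = 0.1231 m.
m = −d_i/d_o = −(0.1231)/(0.670) = -0.184.
The image is real, inverted and reduced, in front of the mirror.

m = -0.184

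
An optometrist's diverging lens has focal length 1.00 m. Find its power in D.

P = -1.00 D

For a diverging lens, f = −1.00 m.
P = 1/f = 1/(-1.00 m) = -1.00 D.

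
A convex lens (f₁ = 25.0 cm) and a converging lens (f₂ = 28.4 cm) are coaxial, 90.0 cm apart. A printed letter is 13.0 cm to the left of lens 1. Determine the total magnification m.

Lens 1: 1/d_i1 = 1/(25.0) − 1/(13.0) = -0.03692, so d_i1 = -27.08 cm; m₁ = −d_i1/d_o1 = +2.083.
d_o2 = 90.0 − (-27.08) = 117.1 cm.
Lens 2: 1/d_i2 = 1/(28.4) − 1/(117.1) = 0.02667, so d_i2 = 37.49 cm; m₂ = −d_i2/d_o2 = -0.3202.
m = m₁·m₂ = (+2.083)(-0.3202) = -0.667.

m = -0.667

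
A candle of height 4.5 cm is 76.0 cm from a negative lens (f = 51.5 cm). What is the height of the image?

For a negative lens, f = -51.5 cm.
1/d_i = 1/f − 1/d_o = 1/(-51.50) − 1/(76.0) = -0.03258, so d_i = -30.70 cm.
m = −d_i/d_o = +0.4039.
|h_i| = |m|·h_o = 0.4039 × 4.5 = 1.82 cm. The image is virtual, upright and reduced, on the same side as the object.

1.82 cm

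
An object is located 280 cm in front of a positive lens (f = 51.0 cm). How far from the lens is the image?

62.4 cm

Thin-lens equation: 1/s_i = 1/f − 1/s_o = 1/(51.00) − 1/(280) = 0.01961 − 0.003571 = 0.01604, so s_i = 62.4 cm.
The image is real, inverted and reduced, on the far side of the lens.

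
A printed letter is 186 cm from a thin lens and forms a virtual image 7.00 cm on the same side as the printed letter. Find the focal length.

Virtual image ⇒ d_i = −7.00 cm.
1/f = 1/d_o + 1/d_i = 1/(186) + 1/(-7.00) = -0.1375, so f = -7.27 cm.
Since f is negative, the thin lens is diverging.

f = -7.27 cm (diverging)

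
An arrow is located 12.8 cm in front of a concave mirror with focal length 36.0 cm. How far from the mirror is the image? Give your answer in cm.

Mirror equation: 1/d_i = 1/f − 1/d_o = 1/(36.00) − 1/(12.8) = 0.02778 − 0.07812 = -0.05035, so d_i = -19.9 cm.
The image is virtual, upright and enlarged, behind the mirror.

19.9 cm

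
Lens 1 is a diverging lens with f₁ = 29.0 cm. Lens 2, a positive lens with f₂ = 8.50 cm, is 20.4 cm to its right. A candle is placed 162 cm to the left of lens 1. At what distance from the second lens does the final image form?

Lens 1 is diverging, so f₁ = −29.0 cm.
Lens 1: 1/d_i1 = 1/f₁ − 1/d_o1 = 1/(-29.0) − 1/(162) = -0.04066, so d_i1 = -24.60 cm.
The intermediate image is 24.60 cm to the left of lens 1 (virtual), which is 20.4 − (-24.60) = 45.00 cm to the left of lens 2, so d_o2 = +45.00 cm.
Lens 2: 1/d_i2 = 1/f₂ − 1/d_o2 = 1/(8.50) − 1/(45.00) = 0.09542, so d_i2 = 10.5 cm.
The final image is real, 10.5 cm to the right of lens 2 (overall magnification ≈ -0.035).

10.5 cm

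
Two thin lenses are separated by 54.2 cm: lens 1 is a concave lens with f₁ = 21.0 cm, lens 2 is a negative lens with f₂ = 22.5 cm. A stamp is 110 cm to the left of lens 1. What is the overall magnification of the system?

m = +0.0382

f₁ = −21.0 cm (diverging).
Lens 1: 1/d_i1 = 1/(-21.0) − 1/(110) = -0.05671, so d_i1 = -17.63 cm; m₁ = −d_i1/d_o1 = +0.1603.
d_o2 = 54.2 − (-17.63) = 71.83 cm.
f₂ = −22.5 cm (diverging).
Lens 2: 1/d_i2 = 1/(-22.5) − 1/(71.83) = -0.05837, so d_i2 = -17.13 cm; m₂ = −d_i2/d_o2 = +0.2385.
m = m₁·m₂ = (+0.1603)(+0.2385) = +0.0382.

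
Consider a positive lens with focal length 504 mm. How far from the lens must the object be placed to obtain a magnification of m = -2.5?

706 mm

m = −d_i/d_o ⇒ d_i = −m·d_o.
1/f = 1/d_o + 1/d_i = 1/d_o − 1/(m·d_o) = (1 − 1/m)/d_o, so d_o = f(1 − 1/m) = (504.0)(1 − 1/(-2.5)) = 706 mm.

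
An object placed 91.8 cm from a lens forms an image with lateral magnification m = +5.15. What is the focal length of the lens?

f = 114 cm (converging)

m = −d_i/d_o ⇒ d_i = −m·d_o = −(+5.15)·(91.8) = -472.8 cm.
1/f = 1/d_o + 1/d_i = 1/(91.8) + 1/(-472.8) = 0.008778, so f = 114 cm.
Since f is positive, the lens is converging.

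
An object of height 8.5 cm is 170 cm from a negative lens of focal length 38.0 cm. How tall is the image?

For a negative lens, f = -38.0 cm.
1/d_i = 1/f − 1/d_o = 1/(-38.00) − 1/(170) = -0.03220, so d_i = -31.06 cm.
m = −d_i/d_o = +0.1827.
|h_i| = |m|·h_o = 0.1827 × 8.5 = 1.55 cm. The image is virtual, upright and reduced, on the same side as the object.

1.55 cm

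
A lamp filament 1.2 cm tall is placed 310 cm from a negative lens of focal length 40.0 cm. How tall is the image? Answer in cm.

0.137 cm

For a negative lens, f = -40.0 cm.
1/d_i = 1/f − 1/d_o = 1/(-40.00) − 1/(310) = -0.02823, so d_i = -35.43 cm.
m = −d_i/d_o = +0.1143.
|h_i| = |m|·h_o = 0.1143 × 1.2 = 0.137 cm. The image is virtual, upright and reduced, on the same side as the object.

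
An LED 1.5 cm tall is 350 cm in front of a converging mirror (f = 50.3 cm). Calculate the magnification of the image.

m = -0.168

1/d_i = 1/f − 1/d_o = 1/(50.30) − 1/(350) = 0.01702, so d_i = 58.74 cm.
m = −d_i/d_o = −(58.74)/(350) = -0.168.
The image is real, inverted and reduced, in front of the mirror.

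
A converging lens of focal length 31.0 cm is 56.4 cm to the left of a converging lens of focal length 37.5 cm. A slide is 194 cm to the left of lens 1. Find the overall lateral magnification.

m = -0.396

Lens 1: 1/d_i1 = 1/(31.0) − 1/(194) = 0.02710, so d_i1 = 36.90 cm; m₁ = −d_i1/d_o1 = -0.1902.
d_o2 = 56.4 − (36.90) = 19.50 cm.
Lens 2: 1/d_i2 = 1/(37.5) − 1/(19.50) = -0.02462, so d_i2 = -40.62 cm; m₂ = −d_i2/d_o2 = +2.083.
m = m₁·m₂ = (-0.1902)(+2.083) = -0.396.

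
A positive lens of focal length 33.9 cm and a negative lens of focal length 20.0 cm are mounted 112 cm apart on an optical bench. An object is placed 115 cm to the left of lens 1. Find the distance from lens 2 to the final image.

Lens 1: 1/d_i1 = 1/f₁ − 1/d_o1 = 1/(33.9) − 1/(115) = 0.02080, so d_i1 = 48.07 cm.
The intermediate image is 48.07 cm to the right of lens 1, which is 112 − (48.07) = 63.93 cm to the left of lens 2, so d_o2 = +63.93 cm.
Lens 2 is diverging, so f₂ = −20.0 cm.
Lens 2: 1/d_i2 = 1/f₂ − 1/d_o2 = 1/(-20.0) − 1/(63.93) = -0.06564, so d_i2 = -15.2 cm.
The final image is virtual, 15.2 cm to the left of lens 2 (overall magnification ≈ -0.100).

15.2 cm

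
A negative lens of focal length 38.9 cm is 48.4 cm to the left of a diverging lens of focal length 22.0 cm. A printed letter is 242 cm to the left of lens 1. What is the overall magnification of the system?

m = +0.0293

f₁ = −38.9 cm (diverging).
Lens 1: 1/d_i1 = 1/(-38.9) − 1/(242) = -0.02984, so d_i1 = -33.51 cm; m₁ = −d_i1/d_o1 = +0.1385.
d_o2 = 48.4 − (-33.51) = 81.91 cm.
f₂ = −22.0 cm (diverging).
Lens 2: 1/d_i2 = 1/(-22.0) − 1/(81.91) = -0.05766, so d_i2 = -17.34 cm; m₂ = −d_i2/d_o2 = +0.2117.
m = m₁·m₂ = (+0.1385)(+0.2117) = +0.0293.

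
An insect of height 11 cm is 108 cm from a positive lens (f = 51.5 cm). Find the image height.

10.0 cm

1/d_i = 1/f − 1/d_o = 1/(51.50) − 1/(108) = 0.01016, so d_i = 98.44 cm.
m = −d_i/d_o = -0.9115.
|h_i| = |m|·h_o = 0.9115 × 11 = 10.0 cm. The image is real, inverted and reduced, on the far side of the lens.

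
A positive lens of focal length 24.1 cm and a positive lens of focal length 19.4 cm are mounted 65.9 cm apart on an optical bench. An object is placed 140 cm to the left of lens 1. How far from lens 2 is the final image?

Lens 1: 1/d_i1 = 1/f₁ − 1/d_o1 = 1/(24.1) − 1/(140) = 0.03435, so d_i1 = 29.11 cm.
The intermediate image is 29.11 cm to the right of lens 1, which is 65.9 − (29.11) = 36.79 cm to the left of lens 2, so d_o2 = +36.79 cm.
Lens 2: 1/d_i2 = 1/f₂ − 1/d_o2 = 1/(19.4) − 1/(36.79) = 0.02437, so d_i2 = 41.0 cm.
The final image is real, 41.0 cm to the right of lens 2 (overall magnification ≈ 0.23).

41.0 cm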